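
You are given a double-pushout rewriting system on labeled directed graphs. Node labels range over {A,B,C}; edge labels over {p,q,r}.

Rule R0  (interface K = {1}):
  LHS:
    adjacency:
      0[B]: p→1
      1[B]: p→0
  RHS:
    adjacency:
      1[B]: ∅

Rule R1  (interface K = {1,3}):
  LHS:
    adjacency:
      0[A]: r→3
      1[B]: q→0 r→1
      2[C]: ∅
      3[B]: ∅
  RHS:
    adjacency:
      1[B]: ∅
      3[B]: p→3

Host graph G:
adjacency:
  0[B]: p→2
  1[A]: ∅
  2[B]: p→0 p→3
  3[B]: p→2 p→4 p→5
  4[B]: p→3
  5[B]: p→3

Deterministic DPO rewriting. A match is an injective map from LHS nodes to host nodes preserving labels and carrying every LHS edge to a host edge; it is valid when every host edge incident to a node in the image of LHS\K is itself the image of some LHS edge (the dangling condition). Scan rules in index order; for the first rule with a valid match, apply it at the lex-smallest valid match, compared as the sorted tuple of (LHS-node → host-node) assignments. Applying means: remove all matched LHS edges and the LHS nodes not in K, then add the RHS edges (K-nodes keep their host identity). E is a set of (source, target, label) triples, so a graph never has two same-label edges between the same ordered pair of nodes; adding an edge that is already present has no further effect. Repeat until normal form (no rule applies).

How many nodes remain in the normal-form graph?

initial: |V|=6 |E|=8  E = 0-p->2 2-p->0 2-p->3 3-p->2 3-p->4 3-p->5 4-p->3 5-p->3
step 1: apply R0 at {0↦0, 1↦2}  → |V|=5 |E|=6  E = 2-p->3 3-p->2 3-p->4 3-p->5 4-p->3 5-p->3
step 2: apply R0 at {0↦2, 1↦3}  → |V|=4 |E|=4  E = 3-p->4 3-p->5 4-p->3 5-p->3
step 3: apply R0 at {0↦4, 1↦3}  → |V|=3 |E|=2  E = 3-p->5 5-p->3
step 4: apply R0 at {0↦3, 1↦5}  → |V|=2 |E|=0  E = ∅
final graph: no rule applies after step 4
NF nodes: {1:A, 5:B}

Answer: 2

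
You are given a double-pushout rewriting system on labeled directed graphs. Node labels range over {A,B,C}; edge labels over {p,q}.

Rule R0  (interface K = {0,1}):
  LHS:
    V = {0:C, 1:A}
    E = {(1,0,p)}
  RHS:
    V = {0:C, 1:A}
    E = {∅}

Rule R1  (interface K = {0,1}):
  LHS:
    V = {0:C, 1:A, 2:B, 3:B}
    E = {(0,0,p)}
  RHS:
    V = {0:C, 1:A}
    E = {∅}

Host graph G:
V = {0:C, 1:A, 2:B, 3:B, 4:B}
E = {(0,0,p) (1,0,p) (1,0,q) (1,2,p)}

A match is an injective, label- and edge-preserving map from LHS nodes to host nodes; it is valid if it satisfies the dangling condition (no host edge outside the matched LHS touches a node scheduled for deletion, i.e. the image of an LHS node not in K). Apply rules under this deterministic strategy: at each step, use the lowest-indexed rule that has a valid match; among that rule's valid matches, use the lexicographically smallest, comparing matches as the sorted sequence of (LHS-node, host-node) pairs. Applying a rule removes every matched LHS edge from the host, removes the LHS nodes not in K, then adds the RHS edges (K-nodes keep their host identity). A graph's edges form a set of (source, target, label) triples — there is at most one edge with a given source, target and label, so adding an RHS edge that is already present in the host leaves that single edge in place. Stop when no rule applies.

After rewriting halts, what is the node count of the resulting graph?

[0] host  ⇒  5 nodes, 4 edges  {0-p->0 1-p->0 1-q->0 1-p->2}
[1] R0 @ {0↦0, 1↦1}  ⇒  5 nodes, 3 edges  {0-p->0 1-q->0 1-p->2}
[2] R1 @ {0↦0, 1↦1, 2↦3, 3↦4}  ⇒  3 nodes, 2 edges  {1-q->0 1-p->2}
normal form: no rule applies after step 2
NF nodes: {0:C, 1:A, 2:B}

Answer: 3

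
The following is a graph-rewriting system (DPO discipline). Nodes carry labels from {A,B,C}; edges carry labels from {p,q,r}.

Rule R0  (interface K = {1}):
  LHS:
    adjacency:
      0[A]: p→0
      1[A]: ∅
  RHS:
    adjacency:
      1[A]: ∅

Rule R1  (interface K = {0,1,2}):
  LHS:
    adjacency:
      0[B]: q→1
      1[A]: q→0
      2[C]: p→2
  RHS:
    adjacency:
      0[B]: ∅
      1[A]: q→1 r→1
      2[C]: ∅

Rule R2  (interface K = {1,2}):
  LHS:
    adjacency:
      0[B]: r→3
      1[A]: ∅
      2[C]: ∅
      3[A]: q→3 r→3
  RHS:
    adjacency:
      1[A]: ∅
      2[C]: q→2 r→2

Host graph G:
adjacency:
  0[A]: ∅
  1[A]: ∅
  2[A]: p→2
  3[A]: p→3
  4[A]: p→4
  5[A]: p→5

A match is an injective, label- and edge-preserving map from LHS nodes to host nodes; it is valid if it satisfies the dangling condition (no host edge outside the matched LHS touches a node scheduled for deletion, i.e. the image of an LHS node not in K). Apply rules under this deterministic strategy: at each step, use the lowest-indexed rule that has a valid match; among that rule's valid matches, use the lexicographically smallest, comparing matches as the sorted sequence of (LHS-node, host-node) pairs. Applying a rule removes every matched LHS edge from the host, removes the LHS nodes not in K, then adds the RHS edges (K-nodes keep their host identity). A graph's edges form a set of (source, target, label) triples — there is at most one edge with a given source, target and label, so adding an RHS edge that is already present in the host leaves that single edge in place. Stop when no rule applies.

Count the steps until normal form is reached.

Answer: 4

Steps:
start.  V:6 E:4  edges: 2-p->2 3-p->3 4-p->4 5-p->5
1. fire R0 via {0↦2, 1↦0}  →  V:5 E:3  edges: 3-p->3 4-p->4 5-p->5
2. fire R0 via {0↦3, 1↦0}  →  V:4 E:2  edges: 4-p->4 5-p->5
3. fire R0 via {0↦4, 1↦0}  →  V:3 E:1  edges: 5-p->5
4. fire R0 via {0↦5, 1↦0}  →  V:2 E:0  edges: ∅
normal form: no rule applies after step 4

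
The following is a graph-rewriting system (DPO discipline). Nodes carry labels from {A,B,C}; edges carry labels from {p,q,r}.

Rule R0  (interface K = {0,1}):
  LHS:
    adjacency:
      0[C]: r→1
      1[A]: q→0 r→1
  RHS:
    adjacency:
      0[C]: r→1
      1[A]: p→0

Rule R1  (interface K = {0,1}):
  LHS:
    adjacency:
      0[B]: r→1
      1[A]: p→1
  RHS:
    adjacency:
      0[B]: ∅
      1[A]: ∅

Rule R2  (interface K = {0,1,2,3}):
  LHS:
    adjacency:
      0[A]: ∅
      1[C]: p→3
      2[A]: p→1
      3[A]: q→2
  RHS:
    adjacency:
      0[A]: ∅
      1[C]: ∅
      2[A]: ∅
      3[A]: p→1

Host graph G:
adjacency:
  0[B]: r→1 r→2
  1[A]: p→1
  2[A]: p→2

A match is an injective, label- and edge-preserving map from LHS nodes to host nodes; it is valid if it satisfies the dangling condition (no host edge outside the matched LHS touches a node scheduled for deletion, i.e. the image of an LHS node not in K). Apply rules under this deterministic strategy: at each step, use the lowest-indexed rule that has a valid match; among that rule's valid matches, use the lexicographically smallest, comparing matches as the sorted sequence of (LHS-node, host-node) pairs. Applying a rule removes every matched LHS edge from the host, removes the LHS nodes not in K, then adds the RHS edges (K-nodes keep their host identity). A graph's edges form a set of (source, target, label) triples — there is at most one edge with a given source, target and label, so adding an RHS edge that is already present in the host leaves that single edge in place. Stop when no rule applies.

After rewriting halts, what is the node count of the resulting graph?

Answer: 3

Rewrite trace:
initial: |V|=3 |E|=4  E = 0-r->1 0-r->2 1-p->1 2-p->2
step 1: apply R1 at {0↦0, 1↦1}  → |V|=3 |E|=2  E = 0-r->2 2-p->2
step 2: apply R1 at {0↦0, 1↦2}  → |V|=3 |E|=0  E = ∅
final graph: no rule applies after step 2
NF nodes: {0:B, 1:A, 2:A}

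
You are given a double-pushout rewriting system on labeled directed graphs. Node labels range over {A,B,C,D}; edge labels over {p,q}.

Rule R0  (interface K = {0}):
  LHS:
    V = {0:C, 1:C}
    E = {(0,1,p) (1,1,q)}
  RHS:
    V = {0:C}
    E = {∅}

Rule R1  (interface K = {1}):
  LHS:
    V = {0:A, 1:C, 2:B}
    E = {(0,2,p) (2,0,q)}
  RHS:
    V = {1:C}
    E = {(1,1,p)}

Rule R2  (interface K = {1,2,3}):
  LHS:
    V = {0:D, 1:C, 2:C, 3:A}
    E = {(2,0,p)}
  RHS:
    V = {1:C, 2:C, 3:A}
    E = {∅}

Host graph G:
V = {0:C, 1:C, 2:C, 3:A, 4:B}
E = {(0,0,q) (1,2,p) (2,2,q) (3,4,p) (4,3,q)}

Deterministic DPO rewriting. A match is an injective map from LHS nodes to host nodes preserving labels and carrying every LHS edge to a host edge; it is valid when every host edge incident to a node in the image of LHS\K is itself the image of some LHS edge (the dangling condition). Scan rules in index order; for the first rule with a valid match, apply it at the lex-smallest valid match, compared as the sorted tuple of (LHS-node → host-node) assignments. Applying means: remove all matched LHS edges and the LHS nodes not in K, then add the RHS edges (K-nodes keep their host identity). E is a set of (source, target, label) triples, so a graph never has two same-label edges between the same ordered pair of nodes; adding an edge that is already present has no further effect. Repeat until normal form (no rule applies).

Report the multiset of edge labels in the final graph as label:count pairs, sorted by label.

initial: |V|=5 |E|=5  E = 0-q->0 1-p->2 2-q->2 3-p->4 4-q->3
step 1: apply R0 at {0↦1, 1↦2}  → |V|=4 |E|=3  E = 0-q->0 3-p->4 4-q->3
step 2: apply R1 at {0↦3, 1↦0, 2↦4}  → |V|=2 |E|=2  E = 0-p->0 0-q->0
normal form: no rule applies after step 2
NF edges: [(0, 0, 'p'), (0, 0, 'q')]

Answer: p:1 q:1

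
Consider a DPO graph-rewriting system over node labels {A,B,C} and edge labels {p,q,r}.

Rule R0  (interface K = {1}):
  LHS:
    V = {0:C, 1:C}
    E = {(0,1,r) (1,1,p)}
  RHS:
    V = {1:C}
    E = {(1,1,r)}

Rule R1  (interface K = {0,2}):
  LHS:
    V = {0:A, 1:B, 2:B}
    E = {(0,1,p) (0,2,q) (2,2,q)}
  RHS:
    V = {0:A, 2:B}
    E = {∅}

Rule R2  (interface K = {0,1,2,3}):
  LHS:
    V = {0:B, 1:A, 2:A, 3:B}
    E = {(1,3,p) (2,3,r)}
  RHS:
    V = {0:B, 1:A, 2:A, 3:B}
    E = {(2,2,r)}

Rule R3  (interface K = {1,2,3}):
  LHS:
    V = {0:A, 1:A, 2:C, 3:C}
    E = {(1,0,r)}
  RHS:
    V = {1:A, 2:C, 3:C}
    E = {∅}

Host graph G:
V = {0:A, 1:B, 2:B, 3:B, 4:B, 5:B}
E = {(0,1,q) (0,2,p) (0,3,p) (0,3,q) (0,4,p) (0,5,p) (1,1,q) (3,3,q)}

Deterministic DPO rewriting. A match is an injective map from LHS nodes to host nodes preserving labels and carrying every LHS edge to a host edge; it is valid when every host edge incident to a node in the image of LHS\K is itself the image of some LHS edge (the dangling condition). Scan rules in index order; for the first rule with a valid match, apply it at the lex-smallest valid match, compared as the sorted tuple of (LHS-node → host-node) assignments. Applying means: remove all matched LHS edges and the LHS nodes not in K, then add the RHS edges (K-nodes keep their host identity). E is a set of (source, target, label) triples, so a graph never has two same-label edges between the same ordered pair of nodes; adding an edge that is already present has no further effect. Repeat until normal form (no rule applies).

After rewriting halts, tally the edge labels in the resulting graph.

Answer: p:2

Steps:
start.  V:6 E:8  edges: 0-q->1 0-p->2 0-p->3 0-q->3 0-p->4 0-p->5 1-q->1 3-q->3
1. fire R1 via {0↦0, 1↦2, 2↦1}  →  V:5 E:5  edges: 0-p->3 0-q->3 0-p->4 0-p->5 3-q->3
2. fire R1 via {0↦0, 1↦4, 2↦3}  →  V:4 E:2  edges: 0-p->3 0-p->5
halt: no rule applies after step 2
NF edges: [(0, 3, 'p'), (0, 5, 'p')]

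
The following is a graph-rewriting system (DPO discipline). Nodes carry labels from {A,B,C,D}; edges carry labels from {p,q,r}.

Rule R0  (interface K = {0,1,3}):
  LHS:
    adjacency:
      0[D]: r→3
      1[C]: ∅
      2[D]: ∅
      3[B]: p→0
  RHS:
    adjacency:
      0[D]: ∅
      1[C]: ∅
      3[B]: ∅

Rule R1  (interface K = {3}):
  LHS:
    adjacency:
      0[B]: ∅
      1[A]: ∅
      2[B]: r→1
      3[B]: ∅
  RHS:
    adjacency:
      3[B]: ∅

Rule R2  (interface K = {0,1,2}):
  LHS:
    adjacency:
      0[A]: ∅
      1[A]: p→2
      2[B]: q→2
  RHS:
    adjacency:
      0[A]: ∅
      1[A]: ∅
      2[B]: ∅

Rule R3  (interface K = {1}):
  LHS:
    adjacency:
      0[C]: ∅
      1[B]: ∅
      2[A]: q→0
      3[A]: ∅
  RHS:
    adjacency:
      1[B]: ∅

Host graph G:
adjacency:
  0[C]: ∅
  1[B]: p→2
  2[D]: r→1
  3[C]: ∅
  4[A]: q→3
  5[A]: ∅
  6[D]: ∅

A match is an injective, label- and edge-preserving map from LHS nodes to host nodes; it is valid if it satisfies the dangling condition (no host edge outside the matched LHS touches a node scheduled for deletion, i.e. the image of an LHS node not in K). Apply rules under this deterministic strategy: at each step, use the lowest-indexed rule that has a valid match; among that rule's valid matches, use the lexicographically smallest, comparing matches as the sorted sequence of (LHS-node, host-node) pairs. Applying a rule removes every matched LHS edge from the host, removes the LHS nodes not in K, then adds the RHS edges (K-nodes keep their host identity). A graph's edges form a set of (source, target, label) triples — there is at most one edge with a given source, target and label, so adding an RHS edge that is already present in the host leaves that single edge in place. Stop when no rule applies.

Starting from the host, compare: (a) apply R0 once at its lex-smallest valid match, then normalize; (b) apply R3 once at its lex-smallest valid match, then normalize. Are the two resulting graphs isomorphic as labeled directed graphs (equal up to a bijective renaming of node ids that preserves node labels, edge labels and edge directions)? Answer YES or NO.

Answer: YES

Steps:
branch R0-first: apply at {0↦2, 1↦0, 2↦6, 3↦1} → |E|=1, then 1 more step(s) → NF |V|=3 |E|=0 V={0:C, 1:B, 2:D} E=∅
branch R3-first: apply at {0↦3, 1↦1, 2↦4, 3↦5} → |E|=2, then 1 more step(s) → NF |V|=3 |E|=0 V={0:C, 1:B, 2:D} E=∅
graphs isomorphic (equal up to label-preserving node renaming)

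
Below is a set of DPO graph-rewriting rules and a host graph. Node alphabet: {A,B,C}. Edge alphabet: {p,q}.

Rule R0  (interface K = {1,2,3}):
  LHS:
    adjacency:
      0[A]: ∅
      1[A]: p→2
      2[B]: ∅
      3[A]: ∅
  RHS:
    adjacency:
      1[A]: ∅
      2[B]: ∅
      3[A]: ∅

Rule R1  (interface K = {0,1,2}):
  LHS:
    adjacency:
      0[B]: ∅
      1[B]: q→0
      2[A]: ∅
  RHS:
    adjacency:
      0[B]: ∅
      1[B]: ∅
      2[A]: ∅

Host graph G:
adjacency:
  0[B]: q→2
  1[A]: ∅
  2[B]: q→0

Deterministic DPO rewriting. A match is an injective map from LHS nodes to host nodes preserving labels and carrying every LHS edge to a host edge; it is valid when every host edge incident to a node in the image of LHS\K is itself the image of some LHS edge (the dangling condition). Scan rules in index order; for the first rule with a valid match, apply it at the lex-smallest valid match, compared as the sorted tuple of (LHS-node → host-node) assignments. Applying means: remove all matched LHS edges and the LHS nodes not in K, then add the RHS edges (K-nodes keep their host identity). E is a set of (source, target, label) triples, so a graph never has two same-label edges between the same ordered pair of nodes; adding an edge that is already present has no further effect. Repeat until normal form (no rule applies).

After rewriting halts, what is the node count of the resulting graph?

Answer: 3

Steps:
initial: |V|=3 |E|=2  E = 0-q->2 2-q->0
step 1: apply R1 at {0↦0, 1↦2, 2↦1}  → |V|=3 |E|=1  E = 0-q->2
step 2: apply R1 at {0↦2, 1↦0, 2↦1}  → |V|=3 |E|=0  E = ∅
halt: no rule applies after step 2
NF nodes: {0:B, 1:A, 2:B}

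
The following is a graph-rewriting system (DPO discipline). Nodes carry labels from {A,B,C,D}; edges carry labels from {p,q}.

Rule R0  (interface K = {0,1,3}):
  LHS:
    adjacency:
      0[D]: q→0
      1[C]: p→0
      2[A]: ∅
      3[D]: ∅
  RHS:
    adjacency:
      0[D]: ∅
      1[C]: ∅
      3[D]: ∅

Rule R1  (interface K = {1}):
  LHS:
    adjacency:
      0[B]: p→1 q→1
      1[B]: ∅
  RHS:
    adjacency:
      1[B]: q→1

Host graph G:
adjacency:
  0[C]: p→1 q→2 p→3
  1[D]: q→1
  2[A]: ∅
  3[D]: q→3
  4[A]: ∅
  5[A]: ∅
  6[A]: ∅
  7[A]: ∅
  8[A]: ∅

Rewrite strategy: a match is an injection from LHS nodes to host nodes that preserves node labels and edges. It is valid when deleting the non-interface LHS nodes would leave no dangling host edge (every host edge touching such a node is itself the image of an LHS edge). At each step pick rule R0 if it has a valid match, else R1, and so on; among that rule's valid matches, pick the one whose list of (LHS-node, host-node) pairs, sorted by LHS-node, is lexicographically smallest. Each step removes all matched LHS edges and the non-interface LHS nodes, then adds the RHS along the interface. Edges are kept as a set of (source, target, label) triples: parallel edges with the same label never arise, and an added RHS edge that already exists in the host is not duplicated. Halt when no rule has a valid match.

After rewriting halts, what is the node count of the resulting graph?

Answer: 7

Steps:
[0] host  ⇒  9 nodes, 5 edges  {0-p->1 0-q->2 0-p->3 1-q->1 3-q->3}
[1] R0 @ {0↦1, 1↦0, 2↦4, 3↦3}  ⇒  8 nodes, 3 edges  {0-q->2 0-p->3 3-q->3}
[2] R0 @ {0↦3, 1↦0, 2↦5, 3↦1}  ⇒  7 nodes, 1 edges  {0-q->2}
normal form: no rule applies after step 2
NF nodes: {0:C, 1:D, 2:A, 3:D, 6:A, 7:A, 8:A}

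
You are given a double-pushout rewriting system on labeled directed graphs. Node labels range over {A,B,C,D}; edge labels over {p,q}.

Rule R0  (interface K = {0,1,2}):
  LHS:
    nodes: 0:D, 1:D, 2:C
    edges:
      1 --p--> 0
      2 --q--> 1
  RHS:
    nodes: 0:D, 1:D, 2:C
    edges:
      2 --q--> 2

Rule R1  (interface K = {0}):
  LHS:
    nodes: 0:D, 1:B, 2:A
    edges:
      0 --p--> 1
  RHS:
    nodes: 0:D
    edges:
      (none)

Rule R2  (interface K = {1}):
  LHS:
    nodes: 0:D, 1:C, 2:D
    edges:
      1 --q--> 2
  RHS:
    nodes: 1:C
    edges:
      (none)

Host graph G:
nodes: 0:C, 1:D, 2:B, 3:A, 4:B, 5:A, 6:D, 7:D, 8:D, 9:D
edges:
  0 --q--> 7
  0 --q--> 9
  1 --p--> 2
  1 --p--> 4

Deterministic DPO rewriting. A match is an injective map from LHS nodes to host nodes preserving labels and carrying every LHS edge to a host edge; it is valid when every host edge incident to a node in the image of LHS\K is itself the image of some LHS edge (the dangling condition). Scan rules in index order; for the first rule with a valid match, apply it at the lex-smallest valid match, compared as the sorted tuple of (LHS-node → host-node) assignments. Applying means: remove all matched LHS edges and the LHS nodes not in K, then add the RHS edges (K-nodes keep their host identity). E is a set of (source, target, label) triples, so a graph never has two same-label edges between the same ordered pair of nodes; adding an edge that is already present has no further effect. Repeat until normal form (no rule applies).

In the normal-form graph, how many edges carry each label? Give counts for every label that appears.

Answer: (no edges)

Rewrite trace:
[0] host  ⇒  10 nodes, 4 edges  {0-q->7 0-q->9 1-p->2 1-p->4}
[1] R1 @ {0↦1, 1↦2, 2↦3}  ⇒  8 nodes, 3 edges  {0-q->7 0-q->9 1-p->4}
[2] R1 @ {0↦1, 1↦4, 2↦5}  ⇒  6 nodes, 2 edges  {0-q->7 0-q->9}
[3] R2 @ {0↦1, 1↦0, 2↦7}  ⇒  4 nodes, 1 edges  {0-q->9}
[4] R2 @ {0↦6, 1↦0, 2↦9}  ⇒  2 nodes, 0 edges  {∅}
final graph: no rule applies after step 4
NF edges: []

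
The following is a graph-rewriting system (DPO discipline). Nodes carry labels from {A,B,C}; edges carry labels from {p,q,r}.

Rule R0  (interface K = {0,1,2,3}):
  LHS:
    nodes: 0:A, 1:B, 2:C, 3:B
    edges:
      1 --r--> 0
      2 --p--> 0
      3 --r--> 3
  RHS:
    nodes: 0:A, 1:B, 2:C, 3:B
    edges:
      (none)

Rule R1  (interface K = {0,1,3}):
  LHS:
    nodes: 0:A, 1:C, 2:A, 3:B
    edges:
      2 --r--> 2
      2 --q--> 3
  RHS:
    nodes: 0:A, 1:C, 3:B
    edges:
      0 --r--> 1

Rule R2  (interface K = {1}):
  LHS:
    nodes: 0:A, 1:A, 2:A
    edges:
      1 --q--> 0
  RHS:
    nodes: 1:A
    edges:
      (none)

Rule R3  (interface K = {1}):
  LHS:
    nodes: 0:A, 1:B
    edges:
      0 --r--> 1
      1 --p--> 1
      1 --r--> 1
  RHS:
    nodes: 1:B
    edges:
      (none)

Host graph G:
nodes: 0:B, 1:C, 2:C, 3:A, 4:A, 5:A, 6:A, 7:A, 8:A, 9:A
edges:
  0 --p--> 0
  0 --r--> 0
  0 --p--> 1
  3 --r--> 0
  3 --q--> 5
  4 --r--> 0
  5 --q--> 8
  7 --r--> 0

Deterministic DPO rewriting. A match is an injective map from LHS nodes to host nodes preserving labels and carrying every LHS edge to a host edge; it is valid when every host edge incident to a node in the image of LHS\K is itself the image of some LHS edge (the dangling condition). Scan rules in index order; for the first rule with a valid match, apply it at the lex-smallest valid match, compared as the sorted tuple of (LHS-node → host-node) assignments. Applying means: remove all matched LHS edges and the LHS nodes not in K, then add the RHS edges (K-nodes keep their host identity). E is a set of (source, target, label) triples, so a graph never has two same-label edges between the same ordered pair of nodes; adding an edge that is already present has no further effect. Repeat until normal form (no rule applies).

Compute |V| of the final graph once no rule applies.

Answer: 5

Rewrite trace:
start.  V:10 E:8  edges: 0-p->0 0-r->0 0-p->1 3-r->0 3-q->5 4-r->0 5-q->8 7-r->0
1. fire R2 via {0↦8, 1↦5, 2↦6}  →  V:8 E:7  edges: 0-p->0 0-r->0 0-p->1 3-r->0 3-q->5 4-r->0 7-r->0
2. fire R2 via {0↦5, 1↦3, 2↦9}  →  V:6 E:6  edges: 0-p->0 0-r->0 0-p->1 3-r->0 4-r->0 7-r->0
3. fire R3 via {0↦3, 1↦0}  →  V:5 E:3  edges: 0-p->1 4-r->0 7-r->0
final graph: no rule applies after step 3
NF nodes: {0:B, 1:C, 2:C, 4:A, 7:A}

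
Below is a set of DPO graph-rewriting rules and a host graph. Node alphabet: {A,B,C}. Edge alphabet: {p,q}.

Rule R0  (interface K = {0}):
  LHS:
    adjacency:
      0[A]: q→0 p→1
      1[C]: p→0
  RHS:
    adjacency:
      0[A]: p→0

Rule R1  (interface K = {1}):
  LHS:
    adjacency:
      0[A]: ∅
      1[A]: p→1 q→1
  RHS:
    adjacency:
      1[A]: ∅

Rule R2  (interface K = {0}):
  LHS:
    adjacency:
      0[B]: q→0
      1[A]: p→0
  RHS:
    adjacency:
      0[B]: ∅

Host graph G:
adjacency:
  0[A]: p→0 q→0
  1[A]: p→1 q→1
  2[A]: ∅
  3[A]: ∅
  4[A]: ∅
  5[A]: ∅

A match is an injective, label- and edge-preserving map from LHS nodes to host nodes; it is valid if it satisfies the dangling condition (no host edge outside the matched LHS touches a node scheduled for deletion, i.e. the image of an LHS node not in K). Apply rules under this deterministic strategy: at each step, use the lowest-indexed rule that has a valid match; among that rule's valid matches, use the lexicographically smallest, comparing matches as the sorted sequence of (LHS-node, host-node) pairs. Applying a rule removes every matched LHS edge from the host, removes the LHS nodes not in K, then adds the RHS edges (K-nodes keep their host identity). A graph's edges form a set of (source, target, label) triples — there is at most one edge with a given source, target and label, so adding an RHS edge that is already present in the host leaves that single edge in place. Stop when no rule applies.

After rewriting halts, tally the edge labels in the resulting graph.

Answer: (no edges)

Rewrite trace:
initial: |V|=6 |E|=4  E = 0-p->0 0-q->0 1-p->1 1-q->1
step 1: apply R1 at {0↦2, 1↦0}  → |V|=5 |E|=2  E = 1-p->1 1-q->1
step 2: apply R1 at {0↦0, 1↦1}  → |V|=4 |E|=0  E = ∅
normal form: no rule applies after step 2
NF edges: []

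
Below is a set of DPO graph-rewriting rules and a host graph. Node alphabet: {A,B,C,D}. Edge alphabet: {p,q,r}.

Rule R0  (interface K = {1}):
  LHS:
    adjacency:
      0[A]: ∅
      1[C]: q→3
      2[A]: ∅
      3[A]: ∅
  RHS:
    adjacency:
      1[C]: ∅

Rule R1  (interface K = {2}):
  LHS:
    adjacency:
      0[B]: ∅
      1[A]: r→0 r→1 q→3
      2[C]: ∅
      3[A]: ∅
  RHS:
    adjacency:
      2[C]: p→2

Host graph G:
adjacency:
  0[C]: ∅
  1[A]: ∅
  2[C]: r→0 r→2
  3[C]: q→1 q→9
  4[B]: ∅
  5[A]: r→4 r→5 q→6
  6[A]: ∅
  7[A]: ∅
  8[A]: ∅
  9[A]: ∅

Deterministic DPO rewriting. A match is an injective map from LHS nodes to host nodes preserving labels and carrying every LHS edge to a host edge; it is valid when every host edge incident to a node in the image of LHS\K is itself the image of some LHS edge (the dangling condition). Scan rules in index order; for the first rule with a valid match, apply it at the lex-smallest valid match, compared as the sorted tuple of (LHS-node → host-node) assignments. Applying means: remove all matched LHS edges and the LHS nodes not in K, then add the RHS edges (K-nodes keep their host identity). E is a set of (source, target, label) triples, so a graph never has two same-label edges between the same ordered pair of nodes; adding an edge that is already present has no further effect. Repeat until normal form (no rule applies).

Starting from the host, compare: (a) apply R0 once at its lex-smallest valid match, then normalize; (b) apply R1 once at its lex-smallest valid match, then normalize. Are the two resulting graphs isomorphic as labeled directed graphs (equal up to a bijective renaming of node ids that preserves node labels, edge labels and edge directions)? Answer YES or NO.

Answer: YES

Rewrite trace:
branch R0-first: apply at {0↦7, 1↦3, 2↦8, 3↦1} → |E|=6, then 1 more step(s) → NF |V|=4 |E|=4 V={0:C, 2:C, 3:C, 9:A} E=0-p->0 2-r->0 2-r->2 3-q->9
branch R1-first: apply at {0↦4, 1↦5, 2↦0, 3↦6} → |E|=5, then 1 more step(s) → NF |V|=4 |E|=4 V={0:C, 2:C, 3:C, 9:A} E=0-p->0 2-r->0 2-r->2 3-q->9
graphs isomorphic (equal up to label-preserving node renaming)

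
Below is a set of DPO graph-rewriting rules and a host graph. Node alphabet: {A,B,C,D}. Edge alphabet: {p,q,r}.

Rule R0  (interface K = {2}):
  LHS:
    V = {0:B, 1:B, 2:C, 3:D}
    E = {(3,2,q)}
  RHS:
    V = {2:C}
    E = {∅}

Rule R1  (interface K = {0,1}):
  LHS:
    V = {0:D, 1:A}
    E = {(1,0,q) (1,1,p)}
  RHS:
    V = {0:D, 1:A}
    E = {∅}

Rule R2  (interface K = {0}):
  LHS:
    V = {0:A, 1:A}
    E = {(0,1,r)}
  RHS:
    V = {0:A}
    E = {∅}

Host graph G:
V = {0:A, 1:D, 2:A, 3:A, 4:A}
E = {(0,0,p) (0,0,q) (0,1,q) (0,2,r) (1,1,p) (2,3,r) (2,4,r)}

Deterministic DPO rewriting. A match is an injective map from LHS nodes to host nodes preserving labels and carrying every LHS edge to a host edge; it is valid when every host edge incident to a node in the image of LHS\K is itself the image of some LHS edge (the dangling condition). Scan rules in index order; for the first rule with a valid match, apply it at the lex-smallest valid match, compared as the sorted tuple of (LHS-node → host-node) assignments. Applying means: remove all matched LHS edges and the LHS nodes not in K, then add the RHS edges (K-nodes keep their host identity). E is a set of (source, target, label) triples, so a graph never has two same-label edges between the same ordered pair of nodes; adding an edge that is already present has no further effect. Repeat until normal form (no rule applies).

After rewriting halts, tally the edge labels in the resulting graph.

initial: |V|=5 |E|=7  E = 0-p->0 0-q->0 0-q->1 0-r->2 1-p->1 2-r->3 2-r->4
step 1: apply R1 at {0↦1, 1↦0}  → |V|=5 |E|=5  E = 0-q->0 0-r->2 1-p->1 2-r->3 2-r->4
step 2: apply R2 at {0↦2, 1↦3}  → |V|=4 |E|=4  E = 0-q->0 0-r->2 1-p->1 2-r->4
step 3: apply R2 at {0↦2, 1↦4}  → |V|=3 |E|=3  E = 0-q->0 0-r->2 1-p->1
step 4: apply R2 at {0↦0, 1↦2}  → |V|=2 |E|=2  E = 0-q->0 1-p->1
final graph: no rule applies after step 4
NF edges: [(0, 0, 'q'), (1, 1, 'p')]

Answer: p:1 q:1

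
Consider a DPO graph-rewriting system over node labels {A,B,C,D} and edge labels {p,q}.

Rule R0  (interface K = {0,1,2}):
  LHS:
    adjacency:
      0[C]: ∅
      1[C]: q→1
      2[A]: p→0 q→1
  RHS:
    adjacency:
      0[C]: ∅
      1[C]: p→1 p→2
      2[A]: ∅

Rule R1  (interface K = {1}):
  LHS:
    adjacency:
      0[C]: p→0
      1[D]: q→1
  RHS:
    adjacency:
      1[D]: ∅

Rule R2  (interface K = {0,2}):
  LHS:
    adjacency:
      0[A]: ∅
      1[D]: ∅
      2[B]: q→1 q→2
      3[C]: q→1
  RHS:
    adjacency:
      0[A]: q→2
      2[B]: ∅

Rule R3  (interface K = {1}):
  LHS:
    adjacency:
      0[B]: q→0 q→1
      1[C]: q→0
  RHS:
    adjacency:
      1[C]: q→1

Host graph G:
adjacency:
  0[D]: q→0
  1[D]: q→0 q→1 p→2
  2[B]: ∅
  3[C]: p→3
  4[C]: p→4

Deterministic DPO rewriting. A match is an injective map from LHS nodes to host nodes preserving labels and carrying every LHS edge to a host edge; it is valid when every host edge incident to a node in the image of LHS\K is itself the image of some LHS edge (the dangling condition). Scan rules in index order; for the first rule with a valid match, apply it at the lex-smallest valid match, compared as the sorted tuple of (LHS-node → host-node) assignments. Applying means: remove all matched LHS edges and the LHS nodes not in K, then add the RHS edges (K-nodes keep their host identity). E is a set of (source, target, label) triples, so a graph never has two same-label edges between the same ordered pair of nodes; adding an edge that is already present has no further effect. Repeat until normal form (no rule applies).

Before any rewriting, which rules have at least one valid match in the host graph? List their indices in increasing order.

Answer: [R1]

Rewrite trace:
R0: no valid match — LHS pattern not found
R1: 4 valid matches — {0↦3, 1↦0}, {0↦3, 1↦1}, {0↦4, 1↦0} (+1 more)
R2: no valid match — LHS pattern not found
R3: no valid match — LHS pattern not found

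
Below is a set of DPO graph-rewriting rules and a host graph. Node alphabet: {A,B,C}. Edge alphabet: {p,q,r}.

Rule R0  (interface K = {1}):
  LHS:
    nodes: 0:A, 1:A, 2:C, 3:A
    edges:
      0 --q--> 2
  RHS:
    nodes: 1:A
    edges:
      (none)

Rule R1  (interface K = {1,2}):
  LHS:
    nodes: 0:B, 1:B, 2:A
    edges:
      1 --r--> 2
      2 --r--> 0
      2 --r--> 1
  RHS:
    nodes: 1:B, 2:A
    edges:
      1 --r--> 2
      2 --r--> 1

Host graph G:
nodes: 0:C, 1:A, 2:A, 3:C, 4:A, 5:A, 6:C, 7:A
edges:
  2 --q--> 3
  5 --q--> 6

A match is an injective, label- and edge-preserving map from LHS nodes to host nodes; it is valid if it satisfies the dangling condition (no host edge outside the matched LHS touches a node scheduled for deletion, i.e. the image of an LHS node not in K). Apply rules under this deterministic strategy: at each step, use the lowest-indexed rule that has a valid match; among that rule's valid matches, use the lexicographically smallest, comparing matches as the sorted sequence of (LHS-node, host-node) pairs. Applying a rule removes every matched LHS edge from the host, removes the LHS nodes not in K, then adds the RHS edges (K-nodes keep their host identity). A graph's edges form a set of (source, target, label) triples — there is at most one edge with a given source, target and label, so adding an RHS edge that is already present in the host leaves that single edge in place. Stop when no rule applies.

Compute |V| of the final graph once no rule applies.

initial: |V|=8 |E|=2  E = 2-q->3 5-q->6
step 1: apply R0 at {0↦2, 1↦1, 2↦3, 3↦4}  → |V|=5 |E|=1  E = 5-q->6
step 2: apply R0 at {0↦5, 1↦1, 2↦6, 3↦7}  → |V|=2 |E|=0  E = ∅
final graph: no rule applies after step 2
NF nodes: {0:C, 1:A}

Answer: 2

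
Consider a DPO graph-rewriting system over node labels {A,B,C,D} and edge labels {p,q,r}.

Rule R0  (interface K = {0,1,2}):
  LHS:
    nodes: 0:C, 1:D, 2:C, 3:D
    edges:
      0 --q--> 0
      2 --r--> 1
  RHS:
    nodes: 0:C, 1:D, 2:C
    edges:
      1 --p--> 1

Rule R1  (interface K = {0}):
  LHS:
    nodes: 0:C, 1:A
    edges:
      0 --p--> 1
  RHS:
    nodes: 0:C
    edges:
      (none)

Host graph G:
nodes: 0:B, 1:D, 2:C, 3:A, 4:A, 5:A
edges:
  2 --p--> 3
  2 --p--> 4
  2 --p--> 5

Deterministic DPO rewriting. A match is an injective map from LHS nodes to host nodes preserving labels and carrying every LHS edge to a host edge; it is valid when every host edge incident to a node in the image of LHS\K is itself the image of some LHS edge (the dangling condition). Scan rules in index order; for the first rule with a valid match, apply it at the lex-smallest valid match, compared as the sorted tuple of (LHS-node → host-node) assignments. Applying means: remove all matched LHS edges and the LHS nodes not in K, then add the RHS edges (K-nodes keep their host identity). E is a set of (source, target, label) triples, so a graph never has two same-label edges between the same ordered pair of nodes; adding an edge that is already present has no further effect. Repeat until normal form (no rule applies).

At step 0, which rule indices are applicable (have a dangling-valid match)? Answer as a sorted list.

R0: no valid match — LHS pattern not found
R1: 3 valid matches — {0↦2, 1↦3}, {0↦2, 1↦4}, {0↦2, 1↦5}

Answer: [R1]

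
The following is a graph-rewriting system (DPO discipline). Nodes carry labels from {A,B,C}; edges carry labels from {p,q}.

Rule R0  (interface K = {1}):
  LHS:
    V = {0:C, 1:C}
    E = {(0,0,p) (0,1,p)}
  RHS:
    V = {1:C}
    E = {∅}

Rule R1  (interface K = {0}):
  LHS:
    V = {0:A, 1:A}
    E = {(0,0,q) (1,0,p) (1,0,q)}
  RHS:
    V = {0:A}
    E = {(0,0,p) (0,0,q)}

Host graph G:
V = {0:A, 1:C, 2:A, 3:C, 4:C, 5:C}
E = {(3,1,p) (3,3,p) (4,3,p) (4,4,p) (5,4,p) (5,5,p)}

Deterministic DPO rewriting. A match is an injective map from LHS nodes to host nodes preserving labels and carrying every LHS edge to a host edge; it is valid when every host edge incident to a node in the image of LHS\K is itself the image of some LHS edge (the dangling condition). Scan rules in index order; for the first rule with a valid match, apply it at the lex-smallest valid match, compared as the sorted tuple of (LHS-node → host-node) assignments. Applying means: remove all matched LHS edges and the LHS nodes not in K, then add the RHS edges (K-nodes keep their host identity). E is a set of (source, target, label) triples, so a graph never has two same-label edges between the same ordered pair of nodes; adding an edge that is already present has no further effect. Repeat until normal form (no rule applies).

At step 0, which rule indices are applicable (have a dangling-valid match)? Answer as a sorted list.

Answer: [R0]

Derivation:
R0: 1 valid match — {0↦5, 1↦4}
R1: no valid match — LHS pattern not found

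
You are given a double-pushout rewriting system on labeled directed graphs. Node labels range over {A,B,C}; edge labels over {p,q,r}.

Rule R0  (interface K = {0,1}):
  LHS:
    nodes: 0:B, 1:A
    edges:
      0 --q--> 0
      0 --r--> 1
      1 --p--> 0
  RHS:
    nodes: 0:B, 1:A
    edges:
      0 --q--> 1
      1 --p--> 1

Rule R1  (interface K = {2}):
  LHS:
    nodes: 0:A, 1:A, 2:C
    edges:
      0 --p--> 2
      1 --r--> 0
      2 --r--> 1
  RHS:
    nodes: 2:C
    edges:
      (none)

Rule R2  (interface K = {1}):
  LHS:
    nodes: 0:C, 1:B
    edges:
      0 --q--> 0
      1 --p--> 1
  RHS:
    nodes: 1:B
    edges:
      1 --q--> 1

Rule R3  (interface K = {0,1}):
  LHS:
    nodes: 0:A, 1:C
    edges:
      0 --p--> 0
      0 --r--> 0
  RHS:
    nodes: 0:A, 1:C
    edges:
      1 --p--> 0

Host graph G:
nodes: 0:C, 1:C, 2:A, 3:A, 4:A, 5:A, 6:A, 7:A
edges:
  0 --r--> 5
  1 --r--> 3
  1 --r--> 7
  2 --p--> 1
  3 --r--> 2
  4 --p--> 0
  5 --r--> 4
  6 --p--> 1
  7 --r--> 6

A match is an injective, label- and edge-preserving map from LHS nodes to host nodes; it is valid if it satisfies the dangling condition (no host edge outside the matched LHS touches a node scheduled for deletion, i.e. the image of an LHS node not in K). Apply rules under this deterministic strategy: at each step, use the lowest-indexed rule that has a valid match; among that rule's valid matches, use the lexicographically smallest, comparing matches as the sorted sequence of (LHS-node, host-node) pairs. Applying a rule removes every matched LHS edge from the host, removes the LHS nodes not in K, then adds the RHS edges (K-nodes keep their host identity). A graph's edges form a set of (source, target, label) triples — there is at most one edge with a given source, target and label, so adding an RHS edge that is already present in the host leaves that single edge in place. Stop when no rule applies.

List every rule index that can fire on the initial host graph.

Answer: [R1]

Rewrite trace:
R0: no valid match — LHS pattern not found
R1: 3 valid matches — {0↦2, 1↦3, 2↦1}, {0↦4, 1↦5, 2↦0}, {0↦6, 1↦7, 2↦1}
R2: no valid match — LHS pattern not found
R3: no valid match — LHS pattern not found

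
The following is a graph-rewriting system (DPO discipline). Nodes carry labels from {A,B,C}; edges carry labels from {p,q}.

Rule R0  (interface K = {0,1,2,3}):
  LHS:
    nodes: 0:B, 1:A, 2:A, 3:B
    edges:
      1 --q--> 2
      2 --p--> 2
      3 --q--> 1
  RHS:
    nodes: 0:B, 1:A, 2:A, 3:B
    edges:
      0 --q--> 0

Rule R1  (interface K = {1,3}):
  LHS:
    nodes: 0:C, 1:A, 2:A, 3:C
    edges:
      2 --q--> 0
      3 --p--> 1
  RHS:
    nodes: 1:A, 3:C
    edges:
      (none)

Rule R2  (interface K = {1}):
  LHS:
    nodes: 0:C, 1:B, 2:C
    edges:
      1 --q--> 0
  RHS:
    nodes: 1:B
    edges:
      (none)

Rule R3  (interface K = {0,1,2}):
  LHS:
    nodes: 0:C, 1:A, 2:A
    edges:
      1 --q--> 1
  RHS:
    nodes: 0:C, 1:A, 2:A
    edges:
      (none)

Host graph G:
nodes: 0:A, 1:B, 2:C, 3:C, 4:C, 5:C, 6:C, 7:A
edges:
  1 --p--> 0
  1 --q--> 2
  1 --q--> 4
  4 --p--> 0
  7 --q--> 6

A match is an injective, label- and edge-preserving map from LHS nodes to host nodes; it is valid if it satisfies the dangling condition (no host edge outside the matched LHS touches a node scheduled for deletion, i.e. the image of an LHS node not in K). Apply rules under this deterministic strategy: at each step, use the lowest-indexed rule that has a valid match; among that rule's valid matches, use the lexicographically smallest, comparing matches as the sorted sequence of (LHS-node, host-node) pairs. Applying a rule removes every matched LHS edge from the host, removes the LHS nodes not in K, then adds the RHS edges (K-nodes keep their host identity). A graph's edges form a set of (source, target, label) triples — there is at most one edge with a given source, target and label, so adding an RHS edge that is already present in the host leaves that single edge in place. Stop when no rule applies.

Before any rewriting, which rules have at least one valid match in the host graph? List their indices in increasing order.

Answer: [R1,R2]

Steps:
R0: no valid match — LHS pattern not found
R1: 1 valid match — {0↦6, 1↦0, 2↦7, 3↦4}
R2: 2 valid matches — {0↦2, 1↦1, 2↦3}, {0↦2, 1↦1, 2↦5}
R3: no valid match — LHS pattern not found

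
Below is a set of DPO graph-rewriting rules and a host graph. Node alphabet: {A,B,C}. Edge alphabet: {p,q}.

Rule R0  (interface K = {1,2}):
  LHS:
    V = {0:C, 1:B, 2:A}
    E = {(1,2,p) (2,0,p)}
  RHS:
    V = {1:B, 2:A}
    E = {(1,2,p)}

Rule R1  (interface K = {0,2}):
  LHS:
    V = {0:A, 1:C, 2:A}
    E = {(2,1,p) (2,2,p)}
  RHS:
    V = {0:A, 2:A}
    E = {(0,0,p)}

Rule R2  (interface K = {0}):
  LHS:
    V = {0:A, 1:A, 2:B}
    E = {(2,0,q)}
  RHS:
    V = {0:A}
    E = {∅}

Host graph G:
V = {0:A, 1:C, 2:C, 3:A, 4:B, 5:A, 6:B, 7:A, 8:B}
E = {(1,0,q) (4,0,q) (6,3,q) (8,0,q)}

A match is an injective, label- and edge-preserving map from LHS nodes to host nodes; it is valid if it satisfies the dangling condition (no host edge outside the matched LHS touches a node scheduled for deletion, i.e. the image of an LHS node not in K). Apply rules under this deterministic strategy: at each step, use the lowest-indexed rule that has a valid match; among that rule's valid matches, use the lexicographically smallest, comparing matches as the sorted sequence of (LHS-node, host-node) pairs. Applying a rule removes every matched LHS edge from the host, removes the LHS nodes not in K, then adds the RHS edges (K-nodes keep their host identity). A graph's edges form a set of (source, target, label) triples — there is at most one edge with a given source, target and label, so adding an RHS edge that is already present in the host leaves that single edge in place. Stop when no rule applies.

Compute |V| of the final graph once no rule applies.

Answer: 5

Steps:
start.  V:9 E:4  edges: 1-q->0 4-q->0 6-q->3 8-q->0
1. fire R2 via {0↦0, 1↦5, 2↦4}  →  V:7 E:3  edges: 1-q->0 6-q->3 8-q->0
2. fire R2 via {0↦0, 1↦7, 2↦8}  →  V:5 E:2  edges: 1-q->0 6-q->3
halt: no rule applies after step 2
NF nodes: {0:A, 1:C, 2:C, 3:A, 6:B}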